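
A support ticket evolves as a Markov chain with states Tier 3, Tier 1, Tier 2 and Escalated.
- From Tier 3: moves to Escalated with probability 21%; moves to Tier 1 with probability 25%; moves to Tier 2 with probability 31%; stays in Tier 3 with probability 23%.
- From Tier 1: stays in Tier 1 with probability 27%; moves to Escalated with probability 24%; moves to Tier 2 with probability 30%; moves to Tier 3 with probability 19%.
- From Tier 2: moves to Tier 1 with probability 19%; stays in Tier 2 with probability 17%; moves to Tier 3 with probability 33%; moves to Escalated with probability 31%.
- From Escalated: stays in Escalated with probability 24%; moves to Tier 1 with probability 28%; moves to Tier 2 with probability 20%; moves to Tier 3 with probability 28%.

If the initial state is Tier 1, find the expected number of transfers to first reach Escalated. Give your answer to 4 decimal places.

Let t(s) be the expected number of transfers to first reach Escalated from state s, with t(Escalated) = 0. Conditioning on the first transfer:
t(Tier 3) = 1 + 0.23·t(Tier 3) + 0.25·t(Tier 1) + 0.31·t(Tier 2)
t(Tier 1) = 1 + 0.19·t(Tier 3) + 0.27·t(Tier 1) + 0.3·t(Tier 2)
t(Tier 2) = 1 + 0.33·t(Tier 3) + 0.19·t(Tier 1) + 0.17·t(Tier 2)
Solving: t(Tier 3) = 4.0960, t(Tier 1) = 3.9742, t(Tier 2) = 3.7431.
Expected transfers from Tier 1 to Escalated: 3.9742.

3.9742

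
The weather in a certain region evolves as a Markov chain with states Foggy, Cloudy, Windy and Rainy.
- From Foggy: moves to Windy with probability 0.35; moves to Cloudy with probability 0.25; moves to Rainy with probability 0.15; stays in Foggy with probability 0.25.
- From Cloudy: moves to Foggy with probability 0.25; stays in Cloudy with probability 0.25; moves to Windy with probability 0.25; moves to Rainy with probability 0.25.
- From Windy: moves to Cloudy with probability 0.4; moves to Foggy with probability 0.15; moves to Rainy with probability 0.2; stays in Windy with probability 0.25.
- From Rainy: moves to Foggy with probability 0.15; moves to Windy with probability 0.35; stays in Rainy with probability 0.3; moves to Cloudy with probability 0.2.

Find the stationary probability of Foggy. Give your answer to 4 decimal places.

0.1981

Let the stationary distribution be π with π = πP and π_1 + π_2 + π_3 + π_4 = 1.
π_1 = 0.25·π_1 + 0.25·π_2 + 0.15·π_3 + 0.15·π_4
π_2 = 0.25·π_1 + 0.25·π_2 + 0.4·π_3 + 0.2·π_4
π_3 = 0.35·π_1 + 0.25·π_2 + 0.25·π_3 + 0.35·π_4
Solving with the normalization constraint gives π = (0.1981, 0.2825, 0.2925, 0.2269).
So the stationary probability of Foggy is 0.1981.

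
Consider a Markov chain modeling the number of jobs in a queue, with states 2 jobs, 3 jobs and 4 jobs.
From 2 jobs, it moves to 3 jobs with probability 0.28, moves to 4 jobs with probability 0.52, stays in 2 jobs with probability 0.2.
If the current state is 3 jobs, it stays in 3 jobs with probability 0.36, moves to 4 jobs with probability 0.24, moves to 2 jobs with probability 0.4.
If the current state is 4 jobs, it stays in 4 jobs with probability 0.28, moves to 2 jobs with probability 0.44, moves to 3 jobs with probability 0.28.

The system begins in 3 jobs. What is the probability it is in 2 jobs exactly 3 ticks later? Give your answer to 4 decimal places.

0.3485

Propagate the distribution vector 3 ticks from 3 jobs.
After 0 ticks: (0.0000, 1.0000, 0.0000)
After 1 tick: (0.4000, 0.3600, 0.2400)
After 2 ticks: (0.3296, 0.3088, 0.3616)
After 3 ticks: (0.3485, 0.3047, 0.3468)
P(in 2 jobs after 3 ticks) = 0.3485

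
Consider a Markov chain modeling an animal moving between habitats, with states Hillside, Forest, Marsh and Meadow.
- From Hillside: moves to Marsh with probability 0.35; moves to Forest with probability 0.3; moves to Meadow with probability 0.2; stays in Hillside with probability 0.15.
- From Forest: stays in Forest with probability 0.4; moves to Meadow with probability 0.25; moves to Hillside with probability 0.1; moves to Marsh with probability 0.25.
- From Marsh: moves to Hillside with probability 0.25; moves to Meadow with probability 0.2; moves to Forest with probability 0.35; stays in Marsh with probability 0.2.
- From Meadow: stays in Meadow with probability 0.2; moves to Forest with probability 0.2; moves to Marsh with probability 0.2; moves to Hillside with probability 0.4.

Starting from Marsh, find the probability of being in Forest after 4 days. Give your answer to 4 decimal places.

0.3231

Propagate the distribution vector 4 days from Marsh.
After 0 days: (0.0000, 0.0000, 1.0000, 0.0000)
After 1 day: (0.2500, 0.3500, 0.2000, 0.2000)
After 2 days: (0.2025, 0.3250, 0.2550, 0.2175)
After 3 days: (0.2136, 0.3235, 0.2466, 0.2163)
After 4 days: (0.2126, 0.3231, 0.2482, 0.2162)
P(in Forest after 4 days) = 0.3231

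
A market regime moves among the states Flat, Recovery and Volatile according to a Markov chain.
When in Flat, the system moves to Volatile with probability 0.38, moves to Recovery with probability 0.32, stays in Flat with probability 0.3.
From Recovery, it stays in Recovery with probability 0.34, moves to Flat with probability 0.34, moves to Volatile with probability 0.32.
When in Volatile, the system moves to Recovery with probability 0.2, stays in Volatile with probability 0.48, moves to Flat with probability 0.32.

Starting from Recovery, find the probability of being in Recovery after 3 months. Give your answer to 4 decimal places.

0.2788

Propagate the distribution vector 3 months from Recovery.
After 0 months: (0.0000, 1.0000, 0.0000)
After 1 month: (0.3400, 0.3400, 0.3200)
After 2 months: (0.3200, 0.2884, 0.3916)
After 3 months: (0.3194, 0.2788, 0.4019)
P(in Recovery after 3 months) = 0.2788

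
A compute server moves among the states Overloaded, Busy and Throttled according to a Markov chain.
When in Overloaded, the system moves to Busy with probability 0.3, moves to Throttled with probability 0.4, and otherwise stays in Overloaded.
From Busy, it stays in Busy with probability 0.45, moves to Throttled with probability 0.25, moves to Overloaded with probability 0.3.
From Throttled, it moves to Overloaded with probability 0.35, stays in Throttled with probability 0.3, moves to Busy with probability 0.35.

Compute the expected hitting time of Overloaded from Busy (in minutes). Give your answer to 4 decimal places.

Let t(s) be the expected number of minutes to first reach Overloaded from state s, with t(Overloaded) = 0. Conditioning on the first minute:
t(Busy) = 1 + 0.45·t(Busy) + 0.25·t(Throttled)
t(Throttled) = 1 + 0.35·t(Busy) + 0.3·t(Throttled)
Solving: t(Busy) = 3.1933, t(Throttled) = 3.0252.
Expected minutes from Busy to Overloaded: 3.1933.

3.1933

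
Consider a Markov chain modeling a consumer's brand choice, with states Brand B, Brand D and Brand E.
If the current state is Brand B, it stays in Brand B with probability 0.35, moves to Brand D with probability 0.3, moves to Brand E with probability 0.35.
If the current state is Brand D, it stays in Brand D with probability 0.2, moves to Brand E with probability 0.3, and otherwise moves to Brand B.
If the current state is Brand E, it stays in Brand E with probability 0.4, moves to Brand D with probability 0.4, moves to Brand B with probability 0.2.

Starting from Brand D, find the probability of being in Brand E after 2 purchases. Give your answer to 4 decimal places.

Sum over the intermediate state after 1 purchase:
P = P(Brand D→Brand B)·P(Brand B→Brand E) + P(Brand D→Brand D)·P(Brand D→Brand E) + P(Brand D→Brand E)·P(Brand E→Brand E)
  = 0.5×0.35 + 0.2×0.3 + 0.3×0.4
  = 0.1750 + 0.0600 + 0.1200 = 0.3550

0.3550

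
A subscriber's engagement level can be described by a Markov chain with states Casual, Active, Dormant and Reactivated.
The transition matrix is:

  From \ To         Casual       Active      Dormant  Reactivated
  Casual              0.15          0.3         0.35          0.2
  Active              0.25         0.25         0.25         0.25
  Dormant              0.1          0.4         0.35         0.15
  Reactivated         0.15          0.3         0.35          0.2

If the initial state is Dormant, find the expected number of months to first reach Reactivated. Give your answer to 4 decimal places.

Let t(s) be the expected number of months to first reach Reactivated from state s, with t(Reactivated) = 0. Conditioning on the first month:
t(Casual) = 1 + 0.15·t(Casual) + 0.3·t(Active) + 0.35·t(Dormant)
t(Active) = 1 + 0.25·t(Casual) + 0.25·t(Active) + 0.25·t(Dormant)
t(Dormant) = 1 + 0.1·t(Casual) + 0.4·t(Active) + 0.35·t(Dormant)
Solving: t(Casual) = 5.0029, t(Active) = 4.7434, t(Dormant) = 5.2271.
Expected months from Dormant to Reactivated: 5.2271.

5.2271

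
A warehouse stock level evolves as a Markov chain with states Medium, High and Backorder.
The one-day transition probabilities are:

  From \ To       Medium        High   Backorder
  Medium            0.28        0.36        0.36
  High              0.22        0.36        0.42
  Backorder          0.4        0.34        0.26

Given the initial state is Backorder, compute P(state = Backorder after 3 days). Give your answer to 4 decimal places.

Propagate the distribution vector 3 days from Backorder.
After 0 days: (0.0000, 0.0000, 1.0000)
After 1 day: (0.4000, 0.3400, 0.2600)
After 2 days: (0.2908, 0.3548, 0.3544)
After 3 days: (0.3012, 0.3529, 0.3458)
P(in Backorder after 3 days) = 0.3458

0.3458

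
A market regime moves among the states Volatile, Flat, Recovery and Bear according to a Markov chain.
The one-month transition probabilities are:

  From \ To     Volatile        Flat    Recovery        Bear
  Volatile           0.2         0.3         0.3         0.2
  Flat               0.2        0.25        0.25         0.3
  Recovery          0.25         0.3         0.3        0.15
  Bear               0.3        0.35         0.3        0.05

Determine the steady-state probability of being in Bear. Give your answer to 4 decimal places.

Let the stationary distribution be π with π = πP and π_1 + π_2 + π_3 + π_4 = 1.
π_1 = 0.2·π_1 + 0.2·π_2 + 0.25·π_3 + 0.3·π_4
π_2 = 0.3·π_1 + 0.25·π_2 + 0.3·π_3 + 0.35·π_4
π_3 = 0.3·π_1 + 0.25·π_2 + 0.3·π_3 + 0.3·π_4
Solving with the normalization constraint gives π = (0.2330, 0.2946, 0.2853, 0.1871).
So the stationary probability of Bear is 0.1871.

0.1871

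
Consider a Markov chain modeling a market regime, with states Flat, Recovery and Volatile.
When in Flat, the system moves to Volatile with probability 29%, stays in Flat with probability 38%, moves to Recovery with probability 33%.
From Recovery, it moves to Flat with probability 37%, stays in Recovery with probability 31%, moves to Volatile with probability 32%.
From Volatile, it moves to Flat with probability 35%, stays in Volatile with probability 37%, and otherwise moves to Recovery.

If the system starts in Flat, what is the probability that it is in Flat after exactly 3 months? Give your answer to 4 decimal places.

0.3672

Propagate the distribution vector 3 months from Flat.
After 0 months: (1.0000, 0.0000, 0.0000)
After 1 month: (0.3800, 0.3300, 0.2900)
After 2 months: (0.3680, 0.3089, 0.3231)
After 3 months: (0.3672, 0.3077, 0.3251)
P(in Flat after 3 months) = 0.3672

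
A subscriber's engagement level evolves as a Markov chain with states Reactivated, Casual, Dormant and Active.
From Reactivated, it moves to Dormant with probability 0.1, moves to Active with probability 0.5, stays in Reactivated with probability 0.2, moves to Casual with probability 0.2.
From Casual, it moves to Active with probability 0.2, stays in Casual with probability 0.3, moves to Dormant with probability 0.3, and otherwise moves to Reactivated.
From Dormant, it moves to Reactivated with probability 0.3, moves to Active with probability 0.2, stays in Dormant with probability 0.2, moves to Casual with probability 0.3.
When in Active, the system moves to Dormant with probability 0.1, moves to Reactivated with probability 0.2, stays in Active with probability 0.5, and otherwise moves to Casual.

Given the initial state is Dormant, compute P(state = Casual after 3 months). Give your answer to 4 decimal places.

Propagate the distribution vector 3 months from Dormant.
After 0 months: (0.0000, 0.0000, 1.0000, 0.0000)
After 1 month: (0.3000, 0.3000, 0.2000, 0.2000)
After 2 months: (0.2200, 0.2500, 0.1800, 0.3500)
After 3 months: (0.2180, 0.2430, 0.1680, 0.3710)
P(in Casual after 3 months) = 0.2430

0.2430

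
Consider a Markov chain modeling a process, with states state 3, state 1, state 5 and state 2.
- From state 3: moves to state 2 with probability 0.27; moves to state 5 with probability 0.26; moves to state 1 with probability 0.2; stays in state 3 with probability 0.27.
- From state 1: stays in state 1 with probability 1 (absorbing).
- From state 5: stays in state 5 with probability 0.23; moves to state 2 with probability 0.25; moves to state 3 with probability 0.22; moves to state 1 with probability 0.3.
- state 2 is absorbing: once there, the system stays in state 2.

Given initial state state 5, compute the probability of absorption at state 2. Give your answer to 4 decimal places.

0.4791

Let h(s) be the probability of absorption at state 2 starting from transient state s. Then h(state 2) = 1 and h(state 1) = 0. By first-step analysis:
h(state 3) = 0.27·h(state 3) + 0.2·0 + 0.26·h(state 5) + 0.27·1
h(state 5) = 0.22·h(state 3) + 0.3·0 + 0.23·h(state 5) + 0.25·1
Solving: h(state 3) = 0.5405, h(state 5) = 0.4791.
Starting from state 5, the probability is 0.4791.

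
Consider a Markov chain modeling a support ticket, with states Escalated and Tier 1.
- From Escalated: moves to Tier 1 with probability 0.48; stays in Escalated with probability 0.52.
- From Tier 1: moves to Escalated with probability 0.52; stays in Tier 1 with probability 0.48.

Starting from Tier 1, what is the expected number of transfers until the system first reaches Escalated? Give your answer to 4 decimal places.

1.9231

Let t(s) be the expected number of transfers to first reach Escalated from state s, with t(Escalated) = 0. Conditioning on the first transfer:
t(Tier 1) = 1 + 0.48·t(Tier 1)
Solving: t(Tier 1) = 1.9231.
Expected transfers from Tier 1 to Escalated: 1.9231.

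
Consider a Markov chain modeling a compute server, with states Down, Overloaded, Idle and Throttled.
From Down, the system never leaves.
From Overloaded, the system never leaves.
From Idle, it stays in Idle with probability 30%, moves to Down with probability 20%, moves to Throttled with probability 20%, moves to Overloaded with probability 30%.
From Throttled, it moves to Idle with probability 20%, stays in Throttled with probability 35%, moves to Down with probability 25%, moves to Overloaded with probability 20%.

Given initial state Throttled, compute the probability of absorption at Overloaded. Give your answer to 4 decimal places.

0.4819

Let h(s) be the probability of absorption at Overloaded starting from transient state s. Then h(Overloaded) = 1 and h(Down) = 0. By first-step analysis:
h(Idle) = 0.2·0 + 0.3·1 + 0.3·h(Idle) + 0.2·h(Throttled)
h(Throttled) = 0.25·0 + 0.2·1 + 0.2·h(Idle) + 0.35·h(Throttled)
Solving: h(Idle) = 0.5663, h(Throttled) = 0.4819.
Starting from Throttled, the probability is 0.4819.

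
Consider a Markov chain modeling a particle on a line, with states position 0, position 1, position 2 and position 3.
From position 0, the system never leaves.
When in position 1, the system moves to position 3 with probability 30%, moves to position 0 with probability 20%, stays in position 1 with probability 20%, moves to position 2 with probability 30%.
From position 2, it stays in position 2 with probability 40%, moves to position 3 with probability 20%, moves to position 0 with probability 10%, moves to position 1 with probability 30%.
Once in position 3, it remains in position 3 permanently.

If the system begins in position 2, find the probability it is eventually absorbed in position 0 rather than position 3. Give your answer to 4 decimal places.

Let h(s) be the probability of absorption at position 0 starting from transient state s. Then h(position 0) = 1 and h(position 3) = 0. By first-step analysis:
h(position 1) = 0.2·1 + 0.2·h(position 1) + 0.3·h(position 2) + 0.3·0
h(position 2) = 0.1·1 + 0.3·h(position 1) + 0.4·h(position 2) + 0.2·0
Solving: h(position 1) = 0.3846, h(position 2) = 0.3590.
Starting from position 2, the probability is 0.3590.

0.3590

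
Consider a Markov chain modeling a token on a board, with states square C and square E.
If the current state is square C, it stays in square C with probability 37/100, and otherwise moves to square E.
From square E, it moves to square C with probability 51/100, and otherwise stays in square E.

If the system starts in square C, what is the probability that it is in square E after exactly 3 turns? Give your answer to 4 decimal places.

0.5541

Propagate the distribution vector 3 turns from square C.
After 0 turns: (1.0000, 0.0000)
After 1 turn: (0.3700, 0.6300)
After 2 turns: (0.4582, 0.5418)
After 3 turns: (0.4459, 0.5541)
P(in square E after 3 turns) = 0.5541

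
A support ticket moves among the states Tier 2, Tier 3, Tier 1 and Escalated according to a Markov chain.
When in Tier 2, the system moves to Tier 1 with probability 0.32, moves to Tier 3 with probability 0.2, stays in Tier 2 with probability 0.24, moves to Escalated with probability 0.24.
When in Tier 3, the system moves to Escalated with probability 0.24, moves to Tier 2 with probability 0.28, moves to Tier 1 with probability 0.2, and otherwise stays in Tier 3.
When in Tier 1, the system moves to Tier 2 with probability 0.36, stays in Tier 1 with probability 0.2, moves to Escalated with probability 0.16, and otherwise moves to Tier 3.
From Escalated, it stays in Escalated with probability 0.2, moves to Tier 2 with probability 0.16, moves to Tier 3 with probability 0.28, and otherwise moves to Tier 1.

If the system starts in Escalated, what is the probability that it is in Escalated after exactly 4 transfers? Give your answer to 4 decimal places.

0.2103

Propagate the distribution vector 4 transfers from Escalated.
After 0 transfers: (0.0000, 0.0000, 0.0000, 1.0000)
After 1 transfer: (0.1600, 0.2800, 0.3600, 0.2000)
After 2 transfers: (0.2784, 0.2672, 0.2512, 0.2032)
After 3 transfers: (0.2646, 0.2577, 0.2659, 0.2118)
After 4 transfers: (0.2653, 0.2588, 0.2656, 0.2103)
P(in Escalated after 4 transfers) = 0.2103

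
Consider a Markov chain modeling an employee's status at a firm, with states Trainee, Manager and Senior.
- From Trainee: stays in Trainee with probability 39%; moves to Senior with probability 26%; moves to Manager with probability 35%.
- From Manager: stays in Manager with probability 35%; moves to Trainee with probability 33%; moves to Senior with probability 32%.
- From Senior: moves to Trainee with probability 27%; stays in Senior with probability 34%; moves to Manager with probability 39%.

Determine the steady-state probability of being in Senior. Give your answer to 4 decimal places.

0.3062

Let the stationary distribution be π with π = πP and π_1 + π_2 + π_3 = 1.
π_1 = 0.39·π_1 + 0.33·π_2 + 0.27·π_3
π_2 = 0.35·π_1 + 0.35·π_2 + 0.39·π_3
Solving with the normalization constraint gives π = (0.3315, 0.3622, 0.3062).
So the stationary probability of Senior is 0.3062.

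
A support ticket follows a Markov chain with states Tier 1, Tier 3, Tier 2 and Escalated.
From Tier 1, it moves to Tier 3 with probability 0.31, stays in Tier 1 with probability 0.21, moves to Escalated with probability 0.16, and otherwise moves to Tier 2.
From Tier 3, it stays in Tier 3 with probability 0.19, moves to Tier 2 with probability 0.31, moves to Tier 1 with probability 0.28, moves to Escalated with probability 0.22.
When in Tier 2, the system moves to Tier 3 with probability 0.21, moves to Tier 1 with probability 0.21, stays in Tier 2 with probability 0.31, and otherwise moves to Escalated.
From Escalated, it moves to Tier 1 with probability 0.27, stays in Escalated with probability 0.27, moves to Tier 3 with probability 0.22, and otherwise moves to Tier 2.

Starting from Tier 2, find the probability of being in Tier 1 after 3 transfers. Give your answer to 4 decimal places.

Propagate the distribution vector 3 transfers from Tier 2.
After 0 transfers: (0.0000, 0.0000, 1.0000, 0.0000)
After 1 transfer: (0.2100, 0.2100, 0.3100, 0.2700)
After 2 transfers: (0.2409, 0.2295, 0.2932, 0.2364)
After 3 transfers: (0.2402, 0.2319, 0.2959, 0.2320)
P(in Tier 1 after 3 transfers) = 0.2402

0.2402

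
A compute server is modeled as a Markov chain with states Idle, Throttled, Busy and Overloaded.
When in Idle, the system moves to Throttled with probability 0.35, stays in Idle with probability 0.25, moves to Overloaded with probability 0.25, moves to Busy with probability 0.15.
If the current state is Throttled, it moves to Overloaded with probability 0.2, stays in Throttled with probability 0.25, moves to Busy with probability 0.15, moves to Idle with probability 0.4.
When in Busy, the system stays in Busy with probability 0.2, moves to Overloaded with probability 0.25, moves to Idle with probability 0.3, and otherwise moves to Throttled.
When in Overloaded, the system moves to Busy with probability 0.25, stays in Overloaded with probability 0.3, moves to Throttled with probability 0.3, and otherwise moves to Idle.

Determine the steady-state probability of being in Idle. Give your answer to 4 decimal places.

0.2779

Let the stationary distribution be π with π = πP and π_1 + π_2 + π_3 + π_4 = 1.
π_1 = 0.25·π_1 + 0.4·π_2 + 0.3·π_3 + 0.15·π_4
π_2 = 0.35·π_1 + 0.25·π_2 + 0.25·π_3 + 0.3·π_4
π_3 = 0.15·π_1 + 0.15·π_2 + 0.2·π_3 + 0.25·π_4
Solving with the normalization constraint gives π = (0.2779, 0.2902, 0.1840, 0.2479).
So the stationary probability of Idle is 0.2779.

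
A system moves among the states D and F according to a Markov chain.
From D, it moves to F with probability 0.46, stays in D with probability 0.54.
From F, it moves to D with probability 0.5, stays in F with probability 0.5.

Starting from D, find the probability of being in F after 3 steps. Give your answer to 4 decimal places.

0.4791

Propagate the distribution vector 3 steps from D.
After 0 steps: (1.0000, 0.0000)
After 1 step: (0.5400, 0.4600)
After 2 steps: (0.5216, 0.4784)
After 3 steps: (0.5209, 0.4791)
P(in F after 3 steps) = 0.4791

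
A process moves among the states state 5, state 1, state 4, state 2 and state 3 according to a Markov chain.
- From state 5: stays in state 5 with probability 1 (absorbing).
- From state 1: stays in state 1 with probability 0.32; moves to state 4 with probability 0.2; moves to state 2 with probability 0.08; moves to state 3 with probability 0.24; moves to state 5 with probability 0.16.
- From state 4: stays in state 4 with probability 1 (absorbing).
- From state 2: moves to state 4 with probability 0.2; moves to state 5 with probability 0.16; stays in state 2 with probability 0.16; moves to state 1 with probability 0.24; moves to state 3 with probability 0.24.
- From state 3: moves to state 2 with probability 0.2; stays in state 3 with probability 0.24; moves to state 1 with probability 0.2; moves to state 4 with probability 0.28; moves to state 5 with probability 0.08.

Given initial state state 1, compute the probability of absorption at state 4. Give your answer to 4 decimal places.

Let h(s) be the probability of absorption at state 4 starting from transient state s. Then h(state 4) = 1 and h(state 5) = 0. By first-step analysis:
h(state 1) = 0.16·0 + 0.32·h(state 1) + 0.2·1 + 0.08·h(state 2) + 0.24·h(state 3)
h(state 2) = 0.16·0 + 0.24·h(state 1) + 0.2·1 + 0.16·h(state 2) + 0.24·h(state 3)
h(state 3) = 0.08·0 + 0.2·h(state 1) + 0.28·1 + 0.2·h(state 2) + 0.24·h(state 3)
Solving: h(state 1) = 0.6089, h(state 2) = 0.6089, h(state 3) = 0.6889.
Starting from state 1, the probability is 0.6089.

0.6089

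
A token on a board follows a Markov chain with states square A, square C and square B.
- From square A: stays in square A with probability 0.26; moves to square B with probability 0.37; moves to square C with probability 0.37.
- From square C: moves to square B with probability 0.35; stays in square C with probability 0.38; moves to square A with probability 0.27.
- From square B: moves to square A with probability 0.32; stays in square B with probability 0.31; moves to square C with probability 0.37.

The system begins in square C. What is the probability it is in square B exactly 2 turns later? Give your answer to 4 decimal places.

Sum over the intermediate state after 1 turn:
P = P(square C→square A)·P(square A→square B) + P(square C→square C)·P(square C→square B) + P(square C→square B)·P(square B→square B)
  = 0.27×0.37 + 0.38×0.35 + 0.35×0.31
  = 0.0999 + 0.1330 + 0.1085 = 0.3414

0.3414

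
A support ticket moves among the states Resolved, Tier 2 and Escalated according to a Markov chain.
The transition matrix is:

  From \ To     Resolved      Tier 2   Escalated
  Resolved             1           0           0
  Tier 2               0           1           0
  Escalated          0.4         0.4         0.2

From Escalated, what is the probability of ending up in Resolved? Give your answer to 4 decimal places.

Let h(s) be the probability of absorption at Resolved starting from transient state s. Then h(Resolved) = 1 and h(Tier 2) = 0. By first-step analysis:
h(Escalated) = 0.4·1 + 0.4·0 + 0.2·h(Escalated)
Solving: h(Escalated) = 0.5000.
Starting from Escalated, the probability is 0.5000.

0.5000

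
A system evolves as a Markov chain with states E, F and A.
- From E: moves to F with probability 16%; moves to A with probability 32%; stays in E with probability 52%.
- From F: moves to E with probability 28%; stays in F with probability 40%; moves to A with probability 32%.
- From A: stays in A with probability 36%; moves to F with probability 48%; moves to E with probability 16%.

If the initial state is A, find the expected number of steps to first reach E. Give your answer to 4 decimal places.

4.6875

Let t(s) be the expected number of steps to first reach E from state s, with t(E) = 0. Conditioning on the first step:
t(F) = 1 + 0.4·t(F) + 0.32·t(A)
t(A) = 1 + 0.48·t(F) + 0.36·t(A)
Solving: t(F) = 4.1667, t(A) = 4.6875.
Expected steps from A to E: 4.6875.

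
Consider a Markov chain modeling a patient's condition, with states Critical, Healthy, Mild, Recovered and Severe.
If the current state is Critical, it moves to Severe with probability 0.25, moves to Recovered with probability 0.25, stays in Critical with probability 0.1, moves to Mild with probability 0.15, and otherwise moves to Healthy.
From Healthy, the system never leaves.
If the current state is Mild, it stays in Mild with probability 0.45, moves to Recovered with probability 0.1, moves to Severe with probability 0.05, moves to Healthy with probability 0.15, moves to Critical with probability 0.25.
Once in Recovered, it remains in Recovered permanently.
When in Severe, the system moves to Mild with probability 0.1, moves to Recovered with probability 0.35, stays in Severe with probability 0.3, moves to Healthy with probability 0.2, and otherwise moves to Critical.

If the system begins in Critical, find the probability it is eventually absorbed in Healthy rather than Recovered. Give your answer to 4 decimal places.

0.4748

Let h(s) be the probability of absorption at Healthy starting from transient state s. Then h(Healthy) = 1 and h(Recovered) = 0. By first-step analysis:
h(Critical) = 0.1·h(Critical) + 0.25·1 + 0.15·h(Mild) + 0.25·0 + 0.25·h(Severe)
h(Mild) = 0.25·h(Critical) + 0.15·1 + 0.45·h(Mild) + 0.1·0 + 0.05·h(Severe)
h(Severe) = 0.05·h(Critical) + 0.2·1 + 0.1·h(Mild) + 0.35·0 + 0.3·h(Severe)
Solving: h(Critical) = 0.4748, h(Mild) = 0.5244, h(Severe) = 0.3945.
Starting from Critical, the probability is 0.4748.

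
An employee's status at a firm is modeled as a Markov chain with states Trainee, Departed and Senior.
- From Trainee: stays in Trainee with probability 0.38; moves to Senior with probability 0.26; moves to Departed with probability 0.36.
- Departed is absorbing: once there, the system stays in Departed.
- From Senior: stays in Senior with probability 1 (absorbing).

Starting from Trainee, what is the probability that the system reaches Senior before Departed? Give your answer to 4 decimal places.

Let h(s) be the probability of absorption at Senior starting from transient state s. Then h(Senior) = 1 and h(Departed) = 0. By first-step analysis:
h(Trainee) = 0.38·h(Trainee) + 0.36·0 + 0.26·1
Solving: h(Trainee) = 0.4194.
Starting from Trainee, the probability is 0.4194.

0.4194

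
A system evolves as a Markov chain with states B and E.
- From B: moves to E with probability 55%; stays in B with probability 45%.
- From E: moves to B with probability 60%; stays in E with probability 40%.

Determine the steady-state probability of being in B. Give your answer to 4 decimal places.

0.5217

Let the stationary distribution be π with π = πP and π_1 + π_2 = 1.
π_1 = 0.45·π_1 + 0.6·π_2
Solving with the normalization constraint gives π = (0.5217, 0.4783).
So the stationary probability of B is 0.5217.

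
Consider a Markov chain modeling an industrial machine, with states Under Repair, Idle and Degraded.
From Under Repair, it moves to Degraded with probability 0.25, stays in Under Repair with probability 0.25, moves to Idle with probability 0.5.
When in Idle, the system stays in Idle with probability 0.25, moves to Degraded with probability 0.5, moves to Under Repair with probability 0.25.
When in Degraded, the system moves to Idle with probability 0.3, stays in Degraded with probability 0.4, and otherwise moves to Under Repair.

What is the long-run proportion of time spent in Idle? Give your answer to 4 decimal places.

0.3371

Let the stationary distribution be π with π = πP and π_1 + π_2 + π_3 = 1.
π_1 = 0.25·π_1 + 0.25·π_2 + 0.3·π_3
π_2 = 0.5·π_1 + 0.25·π_2 + 0.3·π_3
Solving with the normalization constraint gives π = (0.2697, 0.3371, 0.3933).
So the stationary probability of Idle is 0.3371.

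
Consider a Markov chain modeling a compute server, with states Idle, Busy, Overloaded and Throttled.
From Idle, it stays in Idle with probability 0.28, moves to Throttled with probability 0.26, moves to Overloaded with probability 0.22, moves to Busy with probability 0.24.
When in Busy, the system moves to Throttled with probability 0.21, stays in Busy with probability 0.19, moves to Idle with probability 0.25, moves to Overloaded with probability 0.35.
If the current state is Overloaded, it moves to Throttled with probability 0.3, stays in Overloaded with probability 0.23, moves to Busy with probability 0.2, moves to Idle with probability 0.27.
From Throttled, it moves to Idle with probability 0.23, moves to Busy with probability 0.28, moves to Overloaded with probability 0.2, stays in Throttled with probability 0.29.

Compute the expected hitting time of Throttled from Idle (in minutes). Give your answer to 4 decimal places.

Let t(s) be the expected number of minutes to first reach Throttled from state s, with t(Throttled) = 0. Conditioning on the first minute:
t(Idle) = 1 + 0.28·t(Idle) + 0.24·t(Busy) + 0.22·t(Overloaded)
t(Busy) = 1 + 0.25·t(Idle) + 0.19·t(Busy) + 0.35·t(Overloaded)
t(Overloaded) = 1 + 0.27·t(Idle) + 0.2·t(Busy) + 0.23·t(Overloaded)
Solving: t(Idle) = 3.8597, t(Busy) = 4.0233, t(Overloaded) = 3.6971.
Expected minutes from Idle to Throttled: 3.8597.

3.8597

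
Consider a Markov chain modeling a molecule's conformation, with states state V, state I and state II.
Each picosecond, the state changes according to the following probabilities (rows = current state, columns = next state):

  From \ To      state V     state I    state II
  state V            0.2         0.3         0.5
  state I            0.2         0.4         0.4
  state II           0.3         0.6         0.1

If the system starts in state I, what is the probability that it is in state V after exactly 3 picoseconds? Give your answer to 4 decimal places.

Propagate the distribution vector 3 picoseconds from state I.
After 0 picoseconds: (0.0000, 1.0000, 0.0000)
After 1 picosecond: (0.2000, 0.4000, 0.4000)
After 2 picoseconds: (0.2400, 0.4600, 0.3000)
After 3 picoseconds: (0.2300, 0.4360, 0.3340)
P(in state V after 3 picoseconds) = 0.2300

0.2300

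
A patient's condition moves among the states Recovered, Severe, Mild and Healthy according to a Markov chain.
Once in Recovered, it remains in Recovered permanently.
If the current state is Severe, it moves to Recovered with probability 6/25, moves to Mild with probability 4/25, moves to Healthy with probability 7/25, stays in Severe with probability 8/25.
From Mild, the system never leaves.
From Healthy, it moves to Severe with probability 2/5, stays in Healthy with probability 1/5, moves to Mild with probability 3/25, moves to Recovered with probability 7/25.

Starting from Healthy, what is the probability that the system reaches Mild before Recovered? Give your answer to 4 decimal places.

0.3370

Let h(s) be the probability of absorption at Mild starting from transient state s. Then h(Mild) = 1 and h(Recovered) = 0. By first-step analysis:
h(Severe) = 0.24·0 + 0.32·h(Severe) + 0.16·1 + 0.28·h(Healthy)
h(Healthy) = 0.28·0 + 0.4·h(Severe) + 0.12·1 + 0.2·h(Healthy)
Solving: h(Severe) = 0.3741, h(Healthy) = 0.3370.
Starting from Healthy, the probability is 0.3370.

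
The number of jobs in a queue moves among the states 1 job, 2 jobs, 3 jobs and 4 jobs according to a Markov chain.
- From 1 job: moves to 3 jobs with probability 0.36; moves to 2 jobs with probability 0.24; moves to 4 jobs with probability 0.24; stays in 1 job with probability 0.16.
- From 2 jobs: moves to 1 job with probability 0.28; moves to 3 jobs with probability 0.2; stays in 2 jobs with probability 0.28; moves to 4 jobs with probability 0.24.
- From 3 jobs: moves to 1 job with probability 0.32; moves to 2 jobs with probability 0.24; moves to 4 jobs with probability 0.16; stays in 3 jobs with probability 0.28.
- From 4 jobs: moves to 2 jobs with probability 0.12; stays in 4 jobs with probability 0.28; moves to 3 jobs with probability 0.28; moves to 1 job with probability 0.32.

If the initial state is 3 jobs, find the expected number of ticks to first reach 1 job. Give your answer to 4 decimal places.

3.2153

Let t(s) be the expected number of ticks to first reach 1 job from state s, with t(1 job) = 0. Conditioning on the first tick:
t(2 jobs) = 1 + 0.28·t(2 jobs) + 0.2·t(3 jobs) + 0.24·t(4 jobs)
t(3 jobs) = 1 + 0.24·t(2 jobs) + 0.28·t(3 jobs) + 0.16·t(4 jobs)
t(4 jobs) = 1 + 0.12·t(2 jobs) + 0.28·t(3 jobs) + 0.28·t(4 jobs)
Solving: t(2 jobs) = 3.3478, t(3 jobs) = 3.2153, t(4 jobs) = 3.1973.
Expected ticks from 3 jobs to 1 job: 3.2153.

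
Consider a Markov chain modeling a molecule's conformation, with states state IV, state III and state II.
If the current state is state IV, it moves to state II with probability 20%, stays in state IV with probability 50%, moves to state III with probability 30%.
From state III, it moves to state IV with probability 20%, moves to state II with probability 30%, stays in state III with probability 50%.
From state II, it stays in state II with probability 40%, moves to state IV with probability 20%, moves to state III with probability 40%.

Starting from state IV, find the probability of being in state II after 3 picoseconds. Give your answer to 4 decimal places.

Propagate the distribution vector 3 picoseconds from state IV.
After 0 picoseconds: (1.0000, 0.0000, 0.0000)
After 1 picosecond: (0.5000, 0.3000, 0.2000)
After 2 picoseconds: (0.3500, 0.3800, 0.2700)
After 3 picoseconds: (0.3050, 0.4030, 0.2920)
P(in state II after 3 picoseconds) = 0.2920

0.2920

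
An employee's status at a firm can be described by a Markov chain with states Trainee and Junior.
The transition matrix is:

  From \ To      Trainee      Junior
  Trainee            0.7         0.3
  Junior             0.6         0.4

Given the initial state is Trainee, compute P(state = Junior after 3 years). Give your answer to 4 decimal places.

Propagate the distribution vector 3 years from Trainee.
After 0 years: (1.0000, 0.0000)
After 1 year: (0.7000, 0.3000)
After 2 years: (0.6700, 0.3300)
After 3 years: (0.6670, 0.3330)
P(in Junior after 3 years) = 0.3330

0.3330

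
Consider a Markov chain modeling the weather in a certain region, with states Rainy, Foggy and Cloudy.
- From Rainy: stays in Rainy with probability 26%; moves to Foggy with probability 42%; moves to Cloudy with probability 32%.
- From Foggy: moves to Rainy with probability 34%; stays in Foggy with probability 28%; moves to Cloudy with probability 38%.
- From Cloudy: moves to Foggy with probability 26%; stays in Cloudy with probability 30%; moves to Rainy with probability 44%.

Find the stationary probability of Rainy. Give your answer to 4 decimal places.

0.3456

Let the stationary distribution be π with π = πP and π_1 + π_2 + π_3 = 1.
π_1 = 0.26·π_1 + 0.34·π_2 + 0.44·π_3
π_2 = 0.42·π_1 + 0.28·π_2 + 0.26·π_3
Solving with the normalization constraint gives π = (0.3456, 0.3217, 0.3327).
So the stationary probability of Rainy is 0.3456.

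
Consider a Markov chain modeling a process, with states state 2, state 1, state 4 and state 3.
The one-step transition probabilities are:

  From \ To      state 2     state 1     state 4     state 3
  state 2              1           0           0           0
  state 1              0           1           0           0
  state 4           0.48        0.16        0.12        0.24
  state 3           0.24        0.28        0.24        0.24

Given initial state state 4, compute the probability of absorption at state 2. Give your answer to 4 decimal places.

Let h(s) be the probability of absorption at state 2 starting from transient state s. Then h(state 2) = 1 and h(state 1) = 0. By first-step analysis:
h(state 4) = 0.48·1 + 0.16·0 + 0.12·h(state 4) + 0.24·h(state 3)
h(state 3) = 0.24·1 + 0.28·0 + 0.24·h(state 4) + 0.24·h(state 3)
Solving: h(state 4) = 0.6911, h(state 3) = 0.5340.
Starting from state 4, the probability is 0.6911.

0.6911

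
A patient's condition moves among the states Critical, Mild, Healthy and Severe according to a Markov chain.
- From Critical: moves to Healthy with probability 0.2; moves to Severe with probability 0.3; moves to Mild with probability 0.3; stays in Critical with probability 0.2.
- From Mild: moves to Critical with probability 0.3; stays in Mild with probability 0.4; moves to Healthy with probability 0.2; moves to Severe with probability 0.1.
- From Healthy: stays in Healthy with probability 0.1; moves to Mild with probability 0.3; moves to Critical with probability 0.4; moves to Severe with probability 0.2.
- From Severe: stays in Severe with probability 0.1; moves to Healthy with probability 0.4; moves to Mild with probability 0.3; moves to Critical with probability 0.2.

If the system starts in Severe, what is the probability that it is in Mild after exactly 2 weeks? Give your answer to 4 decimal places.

0.3300

Propagate the distribution vector 2 weeks from Severe.
After 0 weeks: (0.0000, 0.0000, 0.0000, 1.0000)
After 1 week: (0.2000, 0.3000, 0.4000, 0.1000)
After 2 weeks: (0.3100, 0.3300, 0.1800, 0.1800)
P(in Mild after 2 weeks) = 0.3300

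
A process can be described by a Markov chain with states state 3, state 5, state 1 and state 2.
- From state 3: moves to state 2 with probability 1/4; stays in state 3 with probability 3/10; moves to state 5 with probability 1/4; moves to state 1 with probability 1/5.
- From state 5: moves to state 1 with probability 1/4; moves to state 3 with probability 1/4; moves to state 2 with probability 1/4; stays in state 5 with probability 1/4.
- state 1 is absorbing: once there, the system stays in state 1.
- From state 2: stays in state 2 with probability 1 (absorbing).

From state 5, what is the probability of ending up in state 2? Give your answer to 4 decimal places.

0.5135

Let h(s) be the probability of absorption at state 2 starting from transient state s. Then h(state 2) = 1 and h(state 1) = 0. By first-step analysis:
h(state 3) = 0.3·h(state 3) + 0.25·h(state 5) + 0.2·0 + 0.25·1
h(state 5) = 0.25·h(state 3) + 0.25·h(state 5) + 0.25·0 + 0.25·1
Solving: h(state 3) = 0.5405, h(state 5) = 0.5135.
Starting from state 5, the probability is 0.5135.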